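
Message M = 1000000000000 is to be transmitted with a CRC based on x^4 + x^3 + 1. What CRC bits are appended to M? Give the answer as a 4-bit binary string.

Append 4 zeros: 10000000000000000. Divide by 11001 (XOR where the leading bit is 1):
  pos 0: 10000 XOR 11001 = 01001
  pos 1: 10010 XOR 11001 = 01011
  pos 2: 10110 XOR 11001 = 01111
  pos 3: 11110 XOR 11001 = 00111
  pos 5: 11100 XOR 11001 = 00101
  pos 7: 10100 XOR 11001 = 01101
  pos 8: 11010 XOR 11001 = 00011
  pos 11: 11000 XOR 11001 = 00001
Remainder (last 4 bits) = 0010. This is the CRC / FCS.

0010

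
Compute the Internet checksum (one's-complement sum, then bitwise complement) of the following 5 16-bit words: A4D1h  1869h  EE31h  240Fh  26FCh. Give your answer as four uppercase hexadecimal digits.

0988

One's-complement addition (fold any carry out of bit 15 back into bit 0):
  0xA4D1 + 0x1869 = 0x0BD3A
  0xBD3A + 0xEE31 = 0x1AB6B → wrap carry → 0xAB6C
  0xAB6C + 0x240F = 0x0CF7B
  0xCF7B + 0x26FC = 0x0F677
One's-complement sum = 0xF677.
Checksum = ~0xF677 & 0xFFFF = 0x0988.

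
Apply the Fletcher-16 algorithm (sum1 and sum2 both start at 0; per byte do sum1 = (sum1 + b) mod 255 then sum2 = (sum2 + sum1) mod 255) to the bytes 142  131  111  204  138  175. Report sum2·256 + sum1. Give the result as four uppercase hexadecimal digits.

Running sums (mod 255):
  after byte 0 (142): sum1=142, sum2=142
  after byte 1 (131): sum1=18, sum2=160
  after byte 2 (111): sum1=129, sum2=34
  after byte 3 (204): sum1=78, sum2=112
  after byte 4 (138): sum1=216, sum2=73
  after byte 5 (175): sum1=136, sum2=209
Checksum = sum2·256 + sum1 = 209·256 + 136 = 53640 = 0xD188.

D188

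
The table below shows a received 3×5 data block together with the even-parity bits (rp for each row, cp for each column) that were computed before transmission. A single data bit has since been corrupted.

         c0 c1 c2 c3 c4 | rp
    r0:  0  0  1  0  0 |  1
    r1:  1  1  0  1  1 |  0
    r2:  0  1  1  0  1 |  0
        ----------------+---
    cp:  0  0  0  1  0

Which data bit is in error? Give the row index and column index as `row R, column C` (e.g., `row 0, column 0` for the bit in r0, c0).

Recompute each row's even parity and compare to rp:
  r0: data parity 1, sent rp 1 → ok
  r1: data parity 0, sent rp 0 → ok
  r2: data parity 1, sent rp 0 → mismatch
Recompute each column's even parity and compare to cp:
  c0: data parity 1, sent cp 0 → mismatch
  c1: data parity 0, sent cp 0 → ok
  c2: data parity 0, sent cp 0 → ok
  c3: data parity 1, sent cp 1 → ok
  c4: data parity 0, sent cp 0 → ok
Exactly one row (r2) and one column (c0) fail → the flipped bit is at their intersection.

row 2, column 0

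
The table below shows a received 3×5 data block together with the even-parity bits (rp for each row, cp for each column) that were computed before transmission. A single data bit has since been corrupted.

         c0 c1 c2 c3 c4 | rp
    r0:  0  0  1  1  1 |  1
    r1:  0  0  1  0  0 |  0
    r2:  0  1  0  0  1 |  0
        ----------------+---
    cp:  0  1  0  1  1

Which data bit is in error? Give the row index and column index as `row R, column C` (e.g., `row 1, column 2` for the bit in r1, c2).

row 1, column 4

Recompute each row's even parity and compare to rp:
  r0: data parity 1, sent rp 1 → ok
  r1: data parity 1, sent rp 0 → mismatch
  r2: data parity 0, sent rp 0 → ok
Recompute each column's even parity and compare to cp:
  c0: data parity 0, sent cp 0 → ok
  c1: data parity 1, sent cp 1 → ok
  c2: data parity 0, sent cp 0 → ok
  c3: data parity 1, sent cp 1 → ok
  c4: data parity 0, sent cp 1 → mismatch
Exactly one row (r1) and one column (c4) fail → the flipped bit is at their intersection.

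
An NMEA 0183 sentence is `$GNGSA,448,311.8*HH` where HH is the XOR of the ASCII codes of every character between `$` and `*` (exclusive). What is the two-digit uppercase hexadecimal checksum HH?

XOR the ASCII codes of the payload characters:
  'G' = 0x47 → acc = 0x47
  'N' = 0x4E → acc = 0x09
  'G' = 0x47 → acc = 0x4E
  'S' = 0x53 → acc = 0x1D
  'A' = 0x41 → acc = 0x5C
  ',' = 0x2C → acc = 0x70
  '4' = 0x34 → acc = 0x44
  '4' = 0x34 → acc = 0x70
  '8' = 0x38 → acc = 0x48
  ',' = 0x2C → acc = 0x64
  '3' = 0x33 → acc = 0x57
  '1' = 0x31 → acc = 0x66
  '1' = 0x31 → acc = 0x57
  '.' = 0x2E → acc = 0x79
  '8' = 0x38 → acc = 0x41
Checksum = 0x41.

41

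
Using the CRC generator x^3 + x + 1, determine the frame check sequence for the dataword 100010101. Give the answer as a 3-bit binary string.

011

Append 3 zeros: 100010101000. Divide by 1011 (XOR where the leading bit is 1):
  pos 0: 1000 XOR 1011 = 0011
  pos 2: 1110 XOR 1011 = 0101
  pos 3: 1011 XOR 1011 = 0000
  pos 8: 1000 XOR 1011 = 0011
Remainder (last 3 bits) = 011. This is the CRC / FCS.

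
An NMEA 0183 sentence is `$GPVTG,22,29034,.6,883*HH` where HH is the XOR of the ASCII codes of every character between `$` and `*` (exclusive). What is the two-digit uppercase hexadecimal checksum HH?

XOR the ASCII codes of the payload characters:
  'G' = 0x47 → acc = 0x47
  'P' = 0x50 → acc = 0x17
  'V' = 0x56 → acc = 0x41
  'T' = 0x54 → acc = 0x15
  'G' = 0x47 → acc = 0x52
  ',' = 0x2C → acc = 0x7E
  '2' = 0x32 → acc = 0x4C
  '2' = 0x32 → acc = 0x7E
  ',' = 0x2C → acc = 0x52
  '2' = 0x32 → acc = 0x60
  '9' = 0x39 → acc = 0x59
  '0' = 0x30 → acc = 0x69
  '3' = 0x33 → acc = 0x5A
  '4' = 0x34 → acc = 0x6E
  ',' = 0x2C → acc = 0x42
  '.' = 0x2E → acc = 0x6C
  '6' = 0x36 → acc = 0x5A
  ',' = 0x2C → acc = 0x76
  '8' = 0x38 → acc = 0x4E
  '8' = 0x38 → acc = 0x76
  '3' = 0x33 → acc = 0x45
Checksum = 0x45.

45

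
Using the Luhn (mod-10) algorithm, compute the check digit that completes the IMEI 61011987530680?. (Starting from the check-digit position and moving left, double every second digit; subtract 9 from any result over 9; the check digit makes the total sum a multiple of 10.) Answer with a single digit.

5

Partial digits right→left: 0 8 6 0 3 5 7 8 9 1 1 0 1 6
Double every second digit counting from the check-digit position (so the 1st, 3rd, 5th, ... of the partial from the right).
  doubled (with −9 where >9): 0 3 6 5 9 2 2 → sum 27
  kept as-is: 8 0 5 8 1 0 6 → sum 28
Total = 27 + 28 = 55.
Check digit = (10 − (55 mod 10)) mod 10 = 5.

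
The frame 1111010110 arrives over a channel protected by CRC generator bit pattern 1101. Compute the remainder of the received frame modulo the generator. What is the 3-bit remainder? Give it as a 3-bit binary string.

Modulo-2 division of 1111010110 by 1101:
  pos 0: 1111 XOR 1101 = 0010
  pos 2: 1001 XOR 1101 = 0100
  pos 3: 1000 XOR 1101 = 0101
  pos 4: 1011 XOR 1101 = 0110
  pos 5: 1101 XOR 1101 = 0000
Remainder = 000 (zero — the frame passes the CRC check).

000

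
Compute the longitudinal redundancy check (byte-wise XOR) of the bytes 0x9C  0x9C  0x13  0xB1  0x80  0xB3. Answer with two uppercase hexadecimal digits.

XOR the bytes together:
  start with 0x9C
  0x9C ⊕ 0x9C = 0x00
  0x00 ⊕ 0x13 = 0x13
  0x13 ⊕ 0xB1 = 0xA2
  0xA2 ⊕ 0x80 = 0x22
  0x22 ⊕ 0xB3 = 0x91

91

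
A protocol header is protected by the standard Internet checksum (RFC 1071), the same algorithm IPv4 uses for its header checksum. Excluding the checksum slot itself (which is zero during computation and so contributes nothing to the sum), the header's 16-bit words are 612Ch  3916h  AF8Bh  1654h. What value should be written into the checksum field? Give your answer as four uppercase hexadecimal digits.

9FDD

One's-complement addition (fold any carry out of bit 15 back into bit 0):
  0x612C + 0x3916 = 0x09A42
  0x9A42 + 0xAF8B = 0x149CD → wrap carry → 0x49CE
  0x49CE + 0x1654 = 0x06022
One's-complement sum = 0x6022.
Checksum = ~0x6022 & 0xFFFF = 0x9FDD.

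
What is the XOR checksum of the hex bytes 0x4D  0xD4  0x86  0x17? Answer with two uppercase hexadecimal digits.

08

XOR the bytes together:
  start with 0x4D
  0x4D ⊕ 0xD4 = 0x99
  0x99 ⊕ 0x86 = 0x1F
  0x1F ⊕ 0x17 = 0x08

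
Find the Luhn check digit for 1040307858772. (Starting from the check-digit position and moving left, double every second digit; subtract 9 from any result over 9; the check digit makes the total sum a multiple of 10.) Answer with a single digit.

Partial digits right→left: 2 7 7 8 5 8 7 0 3 0 4 0 1
Double every second digit counting from the check-digit position (so the 1st, 3rd, 5th, ... of the partial from the right).
  doubled (with −9 where >9): 4 5 1 5 6 8 2 → sum 31
  kept as-is: 7 8 8 0 0 0 → sum 23
Total = 31 + 23 = 54.
Check digit = (10 − (54 mod 10)) mod 10 = 6.

6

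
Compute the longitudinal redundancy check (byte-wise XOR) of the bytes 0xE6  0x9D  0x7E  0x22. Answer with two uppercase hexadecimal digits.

27

XOR the bytes together:
  start with 0xE6
  0xE6 ⊕ 0x9D = 0x7B
  0x7B ⊕ 0x7E = 0x05
  0x05 ⊕ 0x22 = 0x27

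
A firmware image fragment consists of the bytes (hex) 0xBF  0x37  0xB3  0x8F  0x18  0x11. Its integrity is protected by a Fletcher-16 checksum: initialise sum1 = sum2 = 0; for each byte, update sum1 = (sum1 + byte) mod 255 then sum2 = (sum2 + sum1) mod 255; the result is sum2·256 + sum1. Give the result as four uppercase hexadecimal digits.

5163

Running sums (mod 255):
  after byte 0 (0xBF): sum1=191, sum2=191
  after byte 1 (0x37): sum1=246, sum2=182
  after byte 2 (0xB3): sum1=170, sum2=97
  after byte 3 (0x8F): sum1=58, sum2=155
  after byte 4 (0x18): sum1=82, sum2=237
  after byte 5 (0x11): sum1=99, sum2=81
Checksum = sum2·256 + sum1 = 81·256 + 99 = 20835 = 0x5163.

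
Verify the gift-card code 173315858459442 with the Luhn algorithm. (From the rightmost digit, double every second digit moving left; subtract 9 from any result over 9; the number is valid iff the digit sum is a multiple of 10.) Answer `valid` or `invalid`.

From the right, keep odd positions and double even positions (subtract 9 from any doubled value over 9):
  doubled (positions 2,4,...): 8 9 8 1 1 6 5 → sum 38
  kept (positions 1,3,...): 2 4 5 8 8 1 3 1 → sum 32
Total = 70.
70 mod 10 = 0, so the number is valid.

valid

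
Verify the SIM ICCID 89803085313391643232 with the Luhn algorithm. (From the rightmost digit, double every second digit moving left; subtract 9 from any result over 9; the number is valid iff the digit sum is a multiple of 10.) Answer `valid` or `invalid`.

From the right, keep odd positions and double even positions (subtract 9 from any doubled value over 9):
  doubled (positions 2,4,...): 6 6 3 9 6 6 7 6 7 7 → sum 63
  kept (positions 1,3,...): 2 2 4 1 3 1 5 0 0 9 → sum 27
Total = 90.
90 mod 10 = 0, so the number is valid.

valid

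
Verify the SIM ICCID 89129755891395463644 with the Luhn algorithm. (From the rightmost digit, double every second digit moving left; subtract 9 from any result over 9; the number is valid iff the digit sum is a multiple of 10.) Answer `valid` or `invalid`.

invalid

From the right, keep odd positions and double even positions (subtract 9 from any doubled value over 9):
  doubled (positions 2,4,...): 8 6 8 9 2 7 1 9 2 7 → sum 59
  kept (positions 1,3,...): 4 6 6 5 3 9 5 7 2 9 → sum 56
Total = 115.
115 mod 10 = 5, so the number is invalid.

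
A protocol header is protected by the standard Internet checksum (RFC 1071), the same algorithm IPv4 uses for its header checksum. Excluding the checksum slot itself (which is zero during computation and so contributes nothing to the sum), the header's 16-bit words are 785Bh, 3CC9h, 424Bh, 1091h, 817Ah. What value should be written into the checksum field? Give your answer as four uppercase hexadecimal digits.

One's-complement addition (fold any carry out of bit 15 back into bit 0):
  0x785B + 0x3CC9 = 0x0B524
  0xB524 + 0x424B = 0x0F76F
  0xF76F + 0x1091 = 0x10800 → wrap carry → 0x0801
  0x0801 + 0x817A = 0x0897B
One's-complement sum = 0x897B.
Checksum = ~0x897B & 0xFFFF = 0x7684.

7684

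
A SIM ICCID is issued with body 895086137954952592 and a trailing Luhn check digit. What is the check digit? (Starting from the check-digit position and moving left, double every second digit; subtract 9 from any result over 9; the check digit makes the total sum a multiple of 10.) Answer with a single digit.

Partial digits right→left: 2 9 5 2 5 9 4 5 9 7 3 1 6 8 0 5 9 8
Double every second digit counting from the check-digit position (so the 1st, 3rd, 5th, ... of the partial from the right).
  doubled (with −9 where >9): 4 1 1 8 9 6 3 0 9 → sum 41
  kept as-is: 9 2 9 5 7 1 8 5 8 → sum 54
Total = 41 + 54 = 95.
Check digit = (10 − (95 mod 10)) mod 10 = 5.

5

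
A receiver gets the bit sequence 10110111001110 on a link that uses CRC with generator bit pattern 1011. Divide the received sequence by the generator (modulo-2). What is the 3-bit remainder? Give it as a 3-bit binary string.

011

Modulo-2 division of 10110111001110 by 1011:
  pos 0: 1011 XOR 1011 = 0000
  pos 5: 1110 XOR 1011 = 0101
  pos 6: 1010 XOR 1011 = 0001
  pos 9: 1111 XOR 1011 = 0100
  pos 10: 1000 XOR 1011 = 0011
Remainder = 011 (nonzero — an error is detected).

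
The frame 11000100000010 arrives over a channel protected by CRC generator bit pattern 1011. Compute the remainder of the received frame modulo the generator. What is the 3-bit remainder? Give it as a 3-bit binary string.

Modulo-2 division of 11000100000010 by 1011:
  pos 0: 1100 XOR 1011 = 0111
  pos 1: 1110 XOR 1011 = 0101
  pos 2: 1011 XOR 1011 = 0000
Remainder = 010 (nonzero — an error is detected).

010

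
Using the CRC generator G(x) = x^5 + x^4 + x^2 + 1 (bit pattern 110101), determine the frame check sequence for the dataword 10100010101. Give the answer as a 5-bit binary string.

01011

Append 5 zeros: 1010001010100000. Divide by 110101 (XOR where the leading bit is 1):
  pos 0: 101000 XOR 110101 = 011101
  pos 1: 111011 XOR 110101 = 001110
  pos 3: 111001 XOR 110101 = 001100
  pos 5: 110001 XOR 110101 = 000100
  pos 8: 100000 XOR 110101 = 010101
  pos 9: 101010 XOR 110101 = 011111
  pos 10: 111110 XOR 110101 = 001011
Remainder (last 5 bits) = 01011. This is the CRC / FCS.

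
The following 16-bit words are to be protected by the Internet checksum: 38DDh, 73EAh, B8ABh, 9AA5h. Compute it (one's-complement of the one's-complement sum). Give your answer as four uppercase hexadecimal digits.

FFE6

One's-complement addition (fold any carry out of bit 15 back into bit 0):
  0x38DD + 0x73EA = 0x0ACC7
  0xACC7 + 0xB8AB = 0x16572 → wrap carry → 0x6573
  0x6573 + 0x9AA5 = 0x10018 → wrap carry → 0x0019
One's-complement sum = 0x0019.
Checksum = ~0x0019 & 0xFFFF = 0xFFE6.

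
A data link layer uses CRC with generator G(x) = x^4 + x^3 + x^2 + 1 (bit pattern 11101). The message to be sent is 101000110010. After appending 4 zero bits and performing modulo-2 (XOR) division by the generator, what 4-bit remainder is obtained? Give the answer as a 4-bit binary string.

Append 4 zeros: 1010001100100000. Divide by 11101 (XOR where the leading bit is 1):
  pos 0: 10100 XOR 11101 = 01001
  pos 1: 10010 XOR 11101 = 01111
  pos 2: 11111 XOR 11101 = 00010
  pos 5: 10100 XOR 11101 = 01001
  pos 6: 10011 XOR 11101 = 01110
  pos 7: 11100 XOR 11101 = 00001
  pos 11: 10000 XOR 11101 = 01101
Remainder (last 4 bits) = 1101. This is the CRC / FCS.

1101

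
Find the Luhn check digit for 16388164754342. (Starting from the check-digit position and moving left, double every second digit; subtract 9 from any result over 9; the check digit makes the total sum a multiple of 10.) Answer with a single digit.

Partial digits right→left: 2 4 3 4 5 7 4 6 1 8 8 3 6 1
Double every second digit counting from the check-digit position (so the 1st, 3rd, 5th, ... of the partial from the right).
  doubled (with −9 where >9): 4 6 1 8 2 7 3 → sum 31
  kept as-is: 4 4 7 6 8 3 1 → sum 33
Total = 31 + 33 = 64.
Check digit = (10 − (64 mod 10)) mod 10 = 6.

6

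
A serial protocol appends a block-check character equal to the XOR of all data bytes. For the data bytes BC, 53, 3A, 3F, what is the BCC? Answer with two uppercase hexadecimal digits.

XOR the bytes together:
  start with 0xBC
  0xBC ⊕ 0x53 = 0xEF
  0xEF ⊕ 0x3A = 0xD5
  0xD5 ⊕ 0x3F = 0xEA

EA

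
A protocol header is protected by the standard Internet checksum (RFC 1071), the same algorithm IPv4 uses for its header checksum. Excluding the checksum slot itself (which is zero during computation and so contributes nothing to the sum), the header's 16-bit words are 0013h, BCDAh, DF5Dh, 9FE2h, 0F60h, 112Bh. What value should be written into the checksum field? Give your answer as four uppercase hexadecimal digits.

One's-complement addition (fold any carry out of bit 15 back into bit 0):
  0x0013 + 0xBCDA = 0x0BCED
  0xBCED + 0xDF5D = 0x19C4A → wrap carry → 0x9C4B
  0x9C4B + 0x9FE2 = 0x13C2D → wrap carry → 0x3C2E
  0x3C2E + 0x0F60 = 0x04B8E
  0x4B8E + 0x112B = 0x05CB9
One's-complement sum = 0x5CB9.
Checksum = ~0x5CB9 & 0xFFFF = 0xA346.

A346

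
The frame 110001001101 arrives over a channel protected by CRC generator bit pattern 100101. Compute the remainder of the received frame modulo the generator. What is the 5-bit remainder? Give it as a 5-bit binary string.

10001

Modulo-2 division of 110001001101 by 100101:
  pos 0: 110001 XOR 100101 = 010100
  pos 1: 101000 XOR 100101 = 001101
  pos 3: 110101 XOR 100101 = 010000
  pos 4: 100001 XOR 100101 = 000100
Remainder = 10001 (nonzero — an error is detected).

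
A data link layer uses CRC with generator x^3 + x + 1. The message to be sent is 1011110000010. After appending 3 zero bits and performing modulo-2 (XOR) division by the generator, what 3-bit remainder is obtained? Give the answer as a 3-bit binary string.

011

Append 3 zeros: 1011110000010000. Divide by 1011 (XOR where the leading bit is 1):
  pos 0: 1011 XOR 1011 = 0000
  pos 4: 1100 XOR 1011 = 0111
  pos 5: 1110 XOR 1011 = 0101
  pos 6: 1010 XOR 1011 = 0001
  pos 9: 1010 XOR 1011 = 0001
  pos 12: 1000 XOR 1011 = 0011
Remainder (last 3 bits) = 011. This is the CRC / FCS.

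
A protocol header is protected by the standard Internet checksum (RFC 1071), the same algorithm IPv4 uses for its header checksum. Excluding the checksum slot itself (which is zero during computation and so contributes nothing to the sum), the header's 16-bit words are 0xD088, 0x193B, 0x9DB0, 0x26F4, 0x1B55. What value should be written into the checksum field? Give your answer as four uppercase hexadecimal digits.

One's-complement addition (fold any carry out of bit 15 back into bit 0):
  0xD088 + 0x193B = 0x0E9C3
  0xE9C3 + 0x9DB0 = 0x18773 → wrap carry → 0x8774
  0x8774 + 0x26F4 = 0x0AE68
  0xAE68 + 0x1B55 = 0x0C9BD
One's-complement sum = 0xC9BD.
Checksum = ~0xC9BD & 0xFFFF = 0x3642.

3642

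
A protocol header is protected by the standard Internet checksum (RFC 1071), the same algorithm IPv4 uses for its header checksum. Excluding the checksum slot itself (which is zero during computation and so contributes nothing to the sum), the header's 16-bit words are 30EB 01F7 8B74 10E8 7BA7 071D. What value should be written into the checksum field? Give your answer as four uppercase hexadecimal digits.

One's-complement addition (fold any carry out of bit 15 back into bit 0):
  0x30EB + 0x01F7 = 0x032E2
  0x32E2 + 0x8B74 = 0x0BE56
  0xBE56 + 0x10E8 = 0x0CF3E
  0xCF3E + 0x7BA7 = 0x14AE5 → wrap carry → 0x4AE6
  0x4AE6 + 0x071D = 0x05203
One's-complement sum = 0x5203.
Checksum = ~0x5203 & 0xFFFF = 0xADFC.

ADFC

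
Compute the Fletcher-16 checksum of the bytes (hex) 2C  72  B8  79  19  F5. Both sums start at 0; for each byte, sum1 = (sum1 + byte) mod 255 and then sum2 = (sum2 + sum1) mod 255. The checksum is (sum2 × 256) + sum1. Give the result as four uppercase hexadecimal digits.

BCDF

Running sums (mod 255):
  after byte 0 (2C): sum1=44, sum2=44
  after byte 1 (72): sum1=158, sum2=202
  after byte 2 (B8): sum1=87, sum2=34
  after byte 3 (79): sum1=208, sum2=242
  after byte 4 (19): sum1=233, sum2=220
  after byte 5 (F5): sum1=223, sum2=188
Checksum = sum2·256 + sum1 = 188·256 + 223 = 48351 = 0xBCDF.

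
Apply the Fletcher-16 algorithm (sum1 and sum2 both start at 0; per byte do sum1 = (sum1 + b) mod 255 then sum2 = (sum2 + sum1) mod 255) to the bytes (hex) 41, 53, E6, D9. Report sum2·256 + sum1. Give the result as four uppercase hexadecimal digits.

A655

Running sums (mod 255):
  after byte 0 (41): sum1=65, sum2=65
  after byte 1 (53): sum1=148, sum2=213
  after byte 2 (E6): sum1=123, sum2=81
  after byte 3 (D9): sum1=85, sum2=166
Checksum = sum2·256 + sum1 = 166·256 + 85 = 42581 = 0xA655.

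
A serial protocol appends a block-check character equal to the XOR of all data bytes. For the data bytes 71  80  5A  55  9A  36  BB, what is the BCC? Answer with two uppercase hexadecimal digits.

XOR the bytes together:
  start with 0x71
  0x71 ⊕ 0x80 = 0xF1
  0xF1 ⊕ 0x5A = 0xAB
  0xAB ⊕ 0x55 = 0xFE
  0xFE ⊕ 0x9A = 0x64
  0x64 ⊕ 0x36 = 0x52
  0x52 ⊕ 0xBB = 0xE9

E9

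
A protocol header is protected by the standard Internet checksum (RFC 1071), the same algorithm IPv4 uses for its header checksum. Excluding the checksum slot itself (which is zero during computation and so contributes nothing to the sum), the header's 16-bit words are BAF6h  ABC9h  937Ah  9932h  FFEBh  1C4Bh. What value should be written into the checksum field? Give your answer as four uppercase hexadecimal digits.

505B

One's-complement addition (fold any carry out of bit 15 back into bit 0):
  0xBAF6 + 0xABC9 = 0x166BF → wrap carry → 0x66C0
  0x66C0 + 0x937A = 0x0FA3A
  0xFA3A + 0x9932 = 0x1936C → wrap carry → 0x936D
  0x936D + 0xFFEB = 0x19358 → wrap carry → 0x9359
  0x9359 + 0x1C4B = 0x0AFA4
One's-complement sum = 0xAFA4.
Checksum = ~0xAFA4 & 0xFFFF = 0x505B.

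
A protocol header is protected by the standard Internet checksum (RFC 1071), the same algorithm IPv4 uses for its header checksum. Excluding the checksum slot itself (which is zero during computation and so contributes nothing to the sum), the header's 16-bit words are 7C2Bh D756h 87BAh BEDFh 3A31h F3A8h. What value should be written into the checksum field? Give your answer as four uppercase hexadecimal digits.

3809

One's-complement addition (fold any carry out of bit 15 back into bit 0):
  0x7C2B + 0xD756 = 0x15381 → wrap carry → 0x5382
  0x5382 + 0x87BA = 0x0DB3C
  0xDB3C + 0xBEDF = 0x19A1B → wrap carry → 0x9A1C
  0x9A1C + 0x3A31 = 0x0D44D
  0xD44D + 0xF3A8 = 0x1C7F5 → wrap carry → 0xC7F6
One's-complement sum = 0xC7F6.
Checksum = ~0xC7F6 & 0xFFFF = 0x3809.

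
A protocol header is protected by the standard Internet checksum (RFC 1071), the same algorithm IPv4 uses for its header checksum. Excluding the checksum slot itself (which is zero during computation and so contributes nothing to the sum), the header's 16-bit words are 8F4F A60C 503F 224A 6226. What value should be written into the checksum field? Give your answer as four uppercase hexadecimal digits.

One's-complement addition (fold any carry out of bit 15 back into bit 0):
  0x8F4F + 0xA60C = 0x1355B → wrap carry → 0x355C
  0x355C + 0x503F = 0x0859B
  0x859B + 0x224A = 0x0A7E5
  0xA7E5 + 0x6226 = 0x10A0B → wrap carry → 0x0A0C
One's-complement sum = 0x0A0C.
Checksum = ~0x0A0C & 0xFFFF = 0xF5F3.

F5F3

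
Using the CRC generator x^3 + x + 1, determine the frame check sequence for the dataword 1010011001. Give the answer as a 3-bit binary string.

011

Append 3 zeros: 1010011001000. Divide by 1011 (XOR where the leading bit is 1):
  pos 0: 1010 XOR 1011 = 0001
  pos 3: 1011 XOR 1011 = 0000
  pos 9: 1000 XOR 1011 = 0011
Remainder (last 3 bits) = 011. This is the CRC / FCS.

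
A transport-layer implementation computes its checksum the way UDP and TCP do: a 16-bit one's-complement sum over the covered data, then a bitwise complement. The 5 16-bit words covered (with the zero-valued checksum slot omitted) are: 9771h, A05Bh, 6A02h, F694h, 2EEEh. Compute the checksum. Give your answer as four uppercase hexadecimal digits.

38AD

One's-complement addition (fold any carry out of bit 15 back into bit 0):
  0x9771 + 0xA05B = 0x137CC → wrap carry → 0x37CD
  0x37CD + 0x6A02 = 0x0A1CF
  0xA1CF + 0xF694 = 0x19863 → wrap carry → 0x9864
  0x9864 + 0x2EEE = 0x0C752
One's-complement sum = 0xC752.
Checksum = ~0xC752 & 0xFFFF = 0x38AD.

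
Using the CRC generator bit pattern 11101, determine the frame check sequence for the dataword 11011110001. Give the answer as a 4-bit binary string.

0001

Append 4 zeros: 110111100010000. Divide by 11101 (XOR where the leading bit is 1):
  pos 0: 11011 XOR 11101 = 00110
  pos 2: 11011 XOR 11101 = 00110
  pos 4: 11000 XOR 11101 = 00101
  pos 6: 10101 XOR 11101 = 01000
  pos 7: 10000 XOR 11101 = 01101
  pos 8: 11010 XOR 11101 = 00111
  pos 10: 11100 XOR 11101 = 00001
Remainder (last 4 bits) = 0001. This is the CRC / FCS.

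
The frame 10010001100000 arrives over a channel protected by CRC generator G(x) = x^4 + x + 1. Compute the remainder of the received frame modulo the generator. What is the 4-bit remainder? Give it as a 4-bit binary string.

0000

Modulo-2 division of 10010001100000 by 10011:
  pos 0: 10010 XOR 10011 = 00001
  pos 4: 10011 XOR 10011 = 00000
Remainder = 0000 (zero — the frame passes the CRC check).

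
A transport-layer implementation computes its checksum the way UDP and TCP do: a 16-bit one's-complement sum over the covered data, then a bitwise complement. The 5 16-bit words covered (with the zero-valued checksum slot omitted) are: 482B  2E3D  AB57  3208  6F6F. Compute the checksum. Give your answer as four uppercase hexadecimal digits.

3CC8

One's-complement addition (fold any carry out of bit 15 back into bit 0):
  0x482B + 0x2E3D = 0x07668
  0x7668 + 0xAB57 = 0x121BF → wrap carry → 0x21C0
  0x21C0 + 0x3208 = 0x053C8
  0x53C8 + 0x6F6F = 0x0C337
One's-complement sum = 0xC337.
Checksum = ~0xC337 & 0xFFFF = 0x3CC8.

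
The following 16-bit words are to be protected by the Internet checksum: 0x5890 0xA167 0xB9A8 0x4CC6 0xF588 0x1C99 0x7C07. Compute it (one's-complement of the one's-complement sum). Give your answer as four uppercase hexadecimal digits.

One's-complement addition (fold any carry out of bit 15 back into bit 0):
  0x5890 + 0xA167 = 0x0F9F7
  0xF9F7 + 0xB9A8 = 0x1B39F → wrap carry → 0xB3A0
  0xB3A0 + 0x4CC6 = 0x10066 → wrap carry → 0x0067
  0x0067 + 0xF588 = 0x0F5EF
  0xF5EF + 0x1C99 = 0x11288 → wrap carry → 0x1289
  0x1289 + 0x7C07 = 0x08E90
One's-complement sum = 0x8E90.
Checksum = ~0x8E90 & 0xFFFF = 0x716F.

716F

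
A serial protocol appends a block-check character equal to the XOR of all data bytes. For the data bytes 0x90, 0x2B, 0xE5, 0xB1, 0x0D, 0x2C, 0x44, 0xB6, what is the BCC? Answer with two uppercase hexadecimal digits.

XOR the bytes together:
  start with 0x90
  0x90 ⊕ 0x2B = 0xBB
  0xBB ⊕ 0xE5 = 0x5E
  0x5E ⊕ 0xB1 = 0xEF
  0xEF ⊕ 0x0D = 0xE2
  0xE2 ⊕ 0x2C = 0xCE
  0xCE ⊕ 0x44 = 0x8A
  0x8A ⊕ 0xB6 = 0x3C

3C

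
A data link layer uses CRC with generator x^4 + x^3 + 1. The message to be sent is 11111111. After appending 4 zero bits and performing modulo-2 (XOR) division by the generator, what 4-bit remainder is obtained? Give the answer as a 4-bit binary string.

0110

Append 4 zeros: 111111110000. Divide by 11001 (XOR where the leading bit is 1):
  pos 0: 11111 XOR 11001 = 00110
  pos 2: 11011 XOR 11001 = 00010
  pos 5: 10100 XOR 11001 = 01101
  pos 6: 11010 XOR 11001 = 00011
Remainder (last 4 bits) = 0110. This is the CRC / FCS.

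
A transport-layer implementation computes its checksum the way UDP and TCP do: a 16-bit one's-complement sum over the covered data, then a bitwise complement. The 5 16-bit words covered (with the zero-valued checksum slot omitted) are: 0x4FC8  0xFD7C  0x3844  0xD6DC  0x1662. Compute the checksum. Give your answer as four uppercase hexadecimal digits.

One's-complement addition (fold any carry out of bit 15 back into bit 0):
  0x4FC8 + 0xFD7C = 0x14D44 → wrap carry → 0x4D45
  0x4D45 + 0x3844 = 0x08589
  0x8589 + 0xD6DC = 0x15C65 → wrap carry → 0x5C66
  0x5C66 + 0x1662 = 0x072C8
One's-complement sum = 0x72C8.
Checksum = ~0x72C8 & 0xFFFF = 0x8D37.

8D37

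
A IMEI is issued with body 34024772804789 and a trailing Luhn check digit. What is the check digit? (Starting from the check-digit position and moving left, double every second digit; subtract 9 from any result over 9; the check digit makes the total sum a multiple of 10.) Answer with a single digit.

Partial digits right→left: 9 8 7 4 0 8 2 7 7 4 2 0 4 3
Double every second digit counting from the check-digit position (so the 1st, 3rd, 5th, ... of the partial from the right).
  doubled (with −9 where >9): 9 5 0 4 5 4 8 → sum 35
  kept as-is: 8 4 8 7 4 0 3 → sum 34
Total = 35 + 34 = 69.
Check digit = (10 − (69 mod 10)) mod 10 = 1.

1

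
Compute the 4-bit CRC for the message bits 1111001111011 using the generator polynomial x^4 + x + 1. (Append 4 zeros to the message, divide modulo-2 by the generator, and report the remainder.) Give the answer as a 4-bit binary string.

Append 4 zeros: 11110011110110000. Divide by 10011 (XOR where the leading bit is 1):
  pos 0: 11110 XOR 10011 = 01101
  pos 1: 11010 XOR 10011 = 01001
  pos 2: 10011 XOR 10011 = 00000
  pos 7: 11101 XOR 10011 = 01110
  pos 8: 11101 XOR 10011 = 01110
  pos 9: 11100 XOR 10011 = 01111
  pos 10: 11110 XOR 10011 = 01101
  pos 11: 11010 XOR 10011 = 01001
  pos 12: 10010 XOR 10011 = 00001
Remainder (last 4 bits) = 0001. This is the CRC / FCS.

0001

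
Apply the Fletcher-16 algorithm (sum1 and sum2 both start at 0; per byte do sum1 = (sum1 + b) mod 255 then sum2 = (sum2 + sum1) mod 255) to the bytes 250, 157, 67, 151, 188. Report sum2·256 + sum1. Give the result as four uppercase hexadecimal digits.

Running sums (mod 255):
  after byte 0 (250): sum1=250, sum2=250
  after byte 1 (157): sum1=152, sum2=147
  after byte 2 (67): sum1=219, sum2=111
  after byte 3 (151): sum1=115, sum2=226
  after byte 4 (188): sum1=48, sum2=19
Checksum = sum2·256 + sum1 = 19·256 + 48 = 4912 = 0x1330.

1330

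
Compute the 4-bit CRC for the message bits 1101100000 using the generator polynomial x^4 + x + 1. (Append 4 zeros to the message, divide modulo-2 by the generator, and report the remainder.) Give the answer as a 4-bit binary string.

1111

Append 4 zeros: 11011000000000. Divide by 10011 (XOR where the leading bit is 1):
  pos 0: 11011 XOR 10011 = 01000
  pos 1: 10000 XOR 10011 = 00011
  pos 4: 11000 XOR 10011 = 01011
  pos 5: 10110 XOR 10011 = 00101
  pos 7: 10100 XOR 10011 = 00111
  pos 9: 11100 XOR 10011 = 01111
Remainder (last 4 bits) = 1111. This is the CRC / FCS.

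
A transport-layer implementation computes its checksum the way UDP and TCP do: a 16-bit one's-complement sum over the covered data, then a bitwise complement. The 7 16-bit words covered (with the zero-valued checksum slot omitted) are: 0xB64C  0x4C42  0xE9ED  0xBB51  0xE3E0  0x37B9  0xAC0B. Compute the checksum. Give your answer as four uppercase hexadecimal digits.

908B

One's-complement addition (fold any carry out of bit 15 back into bit 0):
  0xB64C + 0x4C42 = 0x1028E → wrap carry → 0x028F
  0x028F + 0xE9ED = 0x0EC7C
  0xEC7C + 0xBB51 = 0x1A7CD → wrap carry → 0xA7CE
  0xA7CE + 0xE3E0 = 0x18BAE → wrap carry → 0x8BAF
  0x8BAF + 0x37B9 = 0x0C368
  0xC368 + 0xAC0B = 0x16F73 → wrap carry → 0x6F74
One's-complement sum = 0x6F74.
Checksum = ~0x6F74 & 0xFFFF = 0x908B.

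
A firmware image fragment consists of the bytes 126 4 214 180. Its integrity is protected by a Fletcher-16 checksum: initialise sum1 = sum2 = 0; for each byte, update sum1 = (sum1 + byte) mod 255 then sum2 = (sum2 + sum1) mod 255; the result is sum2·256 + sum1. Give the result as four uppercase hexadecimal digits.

680E

Running sums (mod 255):
  after byte 0 (126): sum1=126, sum2=126
  after byte 1 (4): sum1=130, sum2=1
  after byte 2 (214): sum1=89, sum2=90
  after byte 3 (180): sum1=14, sum2=104
Checksum = sum2·256 + sum1 = 104·256 + 14 = 26638 = 0x680E.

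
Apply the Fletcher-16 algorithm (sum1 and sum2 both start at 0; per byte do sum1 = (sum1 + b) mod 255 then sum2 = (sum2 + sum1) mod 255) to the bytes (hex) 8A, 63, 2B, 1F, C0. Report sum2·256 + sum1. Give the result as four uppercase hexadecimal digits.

Running sums (mod 255):
  after byte 0 (8A): sum1=138, sum2=138
  after byte 1 (63): sum1=237, sum2=120
  after byte 2 (2B): sum1=25, sum2=145
  after byte 3 (1F): sum1=56, sum2=201
  after byte 4 (C0): sum1=248, sum2=194
Checksum = sum2·256 + sum1 = 194·256 + 248 = 49912 = 0xC2F8.

C2F8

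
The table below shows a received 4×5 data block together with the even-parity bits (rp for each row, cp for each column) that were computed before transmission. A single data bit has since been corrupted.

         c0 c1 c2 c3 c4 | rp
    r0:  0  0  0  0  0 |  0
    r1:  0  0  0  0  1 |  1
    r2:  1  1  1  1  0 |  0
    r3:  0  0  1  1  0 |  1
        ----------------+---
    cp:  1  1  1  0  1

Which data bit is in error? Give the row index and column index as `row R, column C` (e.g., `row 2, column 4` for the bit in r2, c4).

Recompute each row's even parity and compare to rp:
  r0: data parity 0, sent rp 0 → ok
  r1: data parity 1, sent rp 1 → ok
  r2: data parity 0, sent rp 0 → ok
  r3: data parity 0, sent rp 1 → mismatch
Recompute each column's even parity and compare to cp:
  c0: data parity 1, sent cp 1 → ok
  c1: data parity 1, sent cp 1 → ok
  c2: data parity 0, sent cp 1 → mismatch
  c3: data parity 0, sent cp 0 → ok
  c4: data parity 1, sent cp 1 → ok
Exactly one row (r3) and one column (c2) fail → the flipped bit is at their intersection.

row 3, column 2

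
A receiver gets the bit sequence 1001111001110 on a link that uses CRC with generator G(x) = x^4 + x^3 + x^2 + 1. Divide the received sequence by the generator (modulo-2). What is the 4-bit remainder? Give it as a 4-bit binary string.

0000

Modulo-2 division of 1001111001110 by 11101:
  pos 0: 10011 XOR 11101 = 01110
  pos 1: 11101 XOR 11101 = 00000
  pos 6: 10011 XOR 11101 = 01110
  pos 7: 11101 XOR 11101 = 00000
Remainder = 0000 (zero — the frame passes the CRC check).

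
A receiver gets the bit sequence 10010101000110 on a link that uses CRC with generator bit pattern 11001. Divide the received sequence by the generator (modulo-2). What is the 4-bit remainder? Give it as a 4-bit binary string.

Modulo-2 division of 10010101000110 by 11001:
  pos 0: 10010 XOR 11001 = 01011
  pos 1: 10111 XOR 11001 = 01110
  pos 2: 11100 XOR 11001 = 00101
  pos 4: 10110 XOR 11001 = 01111
  pos 5: 11110 XOR 11001 = 00111
  pos 7: 11101 XOR 11001 = 00100
  pos 9: 10010 XOR 11001 = 01011
Remainder = 1011 (nonzero — an error is detected).

1011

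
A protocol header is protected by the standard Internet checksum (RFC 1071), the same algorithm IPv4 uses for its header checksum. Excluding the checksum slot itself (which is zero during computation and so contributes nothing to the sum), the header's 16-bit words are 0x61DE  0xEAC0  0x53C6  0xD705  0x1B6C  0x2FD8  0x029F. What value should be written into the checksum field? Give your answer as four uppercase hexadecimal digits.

3AB1

One's-complement addition (fold any carry out of bit 15 back into bit 0):
  0x61DE + 0xEAC0 = 0x14C9E → wrap carry → 0x4C9F
  0x4C9F + 0x53C6 = 0x0A065
  0xA065 + 0xD705 = 0x1776A → wrap carry → 0x776B
  0x776B + 0x1B6C = 0x092D7
  0x92D7 + 0x2FD8 = 0x0C2AF
  0xC2AF + 0x029F = 0x0C54E
One's-complement sum = 0xC54E.
Checksum = ~0xC54E & 0xFFFF = 0x3AB1.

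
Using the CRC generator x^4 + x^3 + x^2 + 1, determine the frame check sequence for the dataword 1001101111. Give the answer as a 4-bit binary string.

Append 4 zeros: 10011011110000. Divide by 11101 (XOR where the leading bit is 1):
  pos 0: 10011 XOR 11101 = 01110
  pos 1: 11100 XOR 11101 = 00001
  pos 5: 11111 XOR 11101 = 00010
  pos 8: 10000 XOR 11101 = 01101
  pos 9: 11010 XOR 11101 = 00111
Remainder (last 4 bits) = 0111. This is the CRC / FCS.

0111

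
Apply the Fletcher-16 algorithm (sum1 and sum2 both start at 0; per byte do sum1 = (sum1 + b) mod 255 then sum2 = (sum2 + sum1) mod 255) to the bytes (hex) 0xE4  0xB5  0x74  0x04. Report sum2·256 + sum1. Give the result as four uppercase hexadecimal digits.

Running sums (mod 255):
  after byte 0 (0xE4): sum1=228, sum2=228
  after byte 1 (0xB5): sum1=154, sum2=127
  after byte 2 (0x74): sum1=15, sum2=142
  after byte 3 (0x04): sum1=19, sum2=161
Checksum = sum2·256 + sum1 = 161·256 + 19 = 41235 = 0xA113.

A113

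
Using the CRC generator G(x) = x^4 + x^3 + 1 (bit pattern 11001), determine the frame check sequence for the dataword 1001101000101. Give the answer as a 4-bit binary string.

Append 4 zeros: 10011010001010000. Divide by 11001 (XOR where the leading bit is 1):
  pos 0: 10011 XOR 11001 = 01010
  pos 1: 10100 XOR 11001 = 01101
  pos 2: 11011 XOR 11001 = 00010
  pos 5: 10000 XOR 11001 = 01001
  pos 6: 10011 XOR 11001 = 01010
  pos 7: 10100 XOR 11001 = 01101
  pos 8: 11011 XOR 11001 = 00010
  pos 11: 10000 XOR 11001 = 01001
  pos 12: 10010 XOR 11001 = 01011
Remainder (last 4 bits) = 1011. This is the CRC / FCS.

1011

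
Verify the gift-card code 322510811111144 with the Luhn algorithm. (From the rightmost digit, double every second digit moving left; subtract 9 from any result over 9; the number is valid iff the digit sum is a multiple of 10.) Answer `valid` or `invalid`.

valid

From the right, keep odd positions and double even positions (subtract 9 from any doubled value over 9):
  doubled (positions 2,4,...): 8 2 2 2 0 1 4 → sum 19
  kept (positions 1,3,...): 4 1 1 1 8 1 2 3 → sum 21
Total = 40.
40 mod 10 = 0, so the number is valid.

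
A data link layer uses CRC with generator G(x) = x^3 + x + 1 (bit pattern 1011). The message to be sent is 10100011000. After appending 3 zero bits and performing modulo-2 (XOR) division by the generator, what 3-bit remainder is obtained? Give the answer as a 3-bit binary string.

111

Append 3 zeros: 10100011000000. Divide by 1011 (XOR where the leading bit is 1):
  pos 0: 1010 XOR 1011 = 0001
  pos 3: 1001 XOR 1011 = 0010
  pos 5: 1010 XOR 1011 = 0001
  pos 8: 1000 XOR 1011 = 0011
  pos 10: 1100 XOR 1011 = 0111
Remainder (last 3 bits) = 111. This is the CRC / FCS.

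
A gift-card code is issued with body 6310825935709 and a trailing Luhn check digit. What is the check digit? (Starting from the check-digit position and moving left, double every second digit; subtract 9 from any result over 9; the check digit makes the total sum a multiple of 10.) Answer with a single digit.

Partial digits right→left: 9 0 7 5 3 9 5 2 8 0 1 3 6
Double every second digit counting from the check-digit position (so the 1st, 3rd, 5th, ... of the partial from the right).
  doubled (with −9 where >9): 9 5 6 1 7 2 3 → sum 33
  kept as-is: 0 5 9 2 0 3 → sum 19
Total = 33 + 19 = 52.
Check digit = (10 − (52 mod 10)) mod 10 = 8.

8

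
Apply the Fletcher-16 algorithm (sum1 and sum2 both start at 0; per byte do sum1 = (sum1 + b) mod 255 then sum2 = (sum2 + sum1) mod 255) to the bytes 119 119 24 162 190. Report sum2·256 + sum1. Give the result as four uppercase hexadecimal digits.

7F68

Running sums (mod 255):
  after byte 0 (119): sum1=119, sum2=119
  after byte 1 (119): sum1=238, sum2=102
  after byte 2 (24): sum1=7, sum2=109
  after byte 3 (162): sum1=169, sum2=23
  after byte 4 (190): sum1=104, sum2=127
Checksum = sum2·256 + sum1 = 127·256 + 104 = 32616 = 0x7F68.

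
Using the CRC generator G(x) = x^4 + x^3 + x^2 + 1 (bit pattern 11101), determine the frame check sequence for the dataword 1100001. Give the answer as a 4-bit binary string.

Append 4 zeros: 11000010000. Divide by 11101 (XOR where the leading bit is 1):
  pos 0: 11000 XOR 11101 = 00101
  pos 2: 10101 XOR 11101 = 01000
  pos 3: 10000 XOR 11101 = 01101
  pos 4: 11010 XOR 11101 = 00111
  pos 6: 11100 XOR 11101 = 00001
Remainder (last 4 bits) = 0001. This is the CRC / FCS.

0001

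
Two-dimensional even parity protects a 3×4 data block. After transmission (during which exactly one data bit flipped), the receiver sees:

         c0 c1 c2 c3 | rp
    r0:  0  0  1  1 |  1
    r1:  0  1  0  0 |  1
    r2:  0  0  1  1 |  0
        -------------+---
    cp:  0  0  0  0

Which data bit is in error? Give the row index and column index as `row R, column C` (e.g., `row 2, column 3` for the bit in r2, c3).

Recompute each row's even parity and compare to rp:
  r0: data parity 0, sent rp 1 → mismatch
  r1: data parity 1, sent rp 1 → ok
  r2: data parity 0, sent rp 0 → ok
Recompute each column's even parity and compare to cp:
  c0: data parity 0, sent cp 0 → ok
  c1: data parity 1, sent cp 0 → mismatch
  c2: data parity 0, sent cp 0 → ok
  c3: data parity 0, sent cp 0 → ok
Exactly one row (r0) and one column (c1) fail → the flipped bit is at their intersection.

row 0, column 1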